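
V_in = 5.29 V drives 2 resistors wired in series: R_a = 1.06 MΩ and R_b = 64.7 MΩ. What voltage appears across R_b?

V ≈ 5.20 V

Total series resistance ΣR = 1.06 + 64.7 = 65.76 MΩ.
By the voltage-divider rule, V = 5.29 × 64.70/65.76 = 5.205 V.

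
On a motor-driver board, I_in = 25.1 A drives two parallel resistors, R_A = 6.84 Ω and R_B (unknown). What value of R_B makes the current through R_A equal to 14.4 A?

R_B ≈ 9.21 Ω

In a two-way split, I_A/I_in = R_B/(R_A + R_B).
With f = 0.5737, R_B = R_A · f/(1−f) = 6.84 × 1.346 = 9.205 Ω.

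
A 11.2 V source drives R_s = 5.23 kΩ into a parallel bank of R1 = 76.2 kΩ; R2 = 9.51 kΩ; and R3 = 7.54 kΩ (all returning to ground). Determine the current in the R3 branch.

Equivalent of the parallel group: R_p = 3.986 kΩ.
V_A by voltage divider: V_A = 11.2 × 3.986/(5.23 + 3.986) = 4.844 V.
Branch current I = V_A/R3 = 4.844/7.54 = 0.6424 mA.
(Check via current divider: I_total = 1.215 mA; share G_k/ΣG = 0.5286 → same result.)

I ≈ 0.642 mA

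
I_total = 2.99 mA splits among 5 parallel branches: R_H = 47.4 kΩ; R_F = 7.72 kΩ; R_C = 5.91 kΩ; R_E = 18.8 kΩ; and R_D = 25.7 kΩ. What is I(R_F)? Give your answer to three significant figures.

ΣG = 1/47.4 + 1/7.72 + 1/5.91 + 1/18.8 + 1/25.7 = 0.4119.
By the current-divider rule, I = I_total · G_k/ΣG = 2.99 × 0.3144 = 0.9402 mA.

I ≈ 0.940 mA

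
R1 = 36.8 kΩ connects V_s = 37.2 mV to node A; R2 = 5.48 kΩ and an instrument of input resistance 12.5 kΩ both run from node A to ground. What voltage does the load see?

V_out ≈ 3.49 mV

The load sits in parallel with R2, giving an effective lower resistance R2' = R2·R_L/(R2+R_L) = 3.810 kΩ.
Now apply the divider: V_out = 37.2 × 0.09381 = 3.490 mV.
(Unloaded it would be 4.82 mV; the load pulls it down.)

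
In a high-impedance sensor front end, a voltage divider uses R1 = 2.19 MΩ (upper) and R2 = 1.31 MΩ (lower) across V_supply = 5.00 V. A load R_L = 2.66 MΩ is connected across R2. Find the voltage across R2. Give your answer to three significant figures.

V_out ≈ 1.43 V

R2 ‖ R_L = (1.31 × 2.66)/(1.31 + 2.66) = 0.8777 MΩ.
Now apply the divider: V_out = 5.00 × 0.2861 = 1.431 V.
(Unloaded it would be 1.87 V; the load pulls it down.)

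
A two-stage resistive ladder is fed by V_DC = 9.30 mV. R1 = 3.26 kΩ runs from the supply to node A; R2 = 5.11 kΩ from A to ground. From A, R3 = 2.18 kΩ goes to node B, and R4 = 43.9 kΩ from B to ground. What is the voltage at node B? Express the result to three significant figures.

V_B ≈ 5.19 mV

Looking into the second stage from A: R3 + R4 = 46.08 kΩ appears in parallel with R2.
Effective lower resistance at A: R2 ‖ 46.08 = 4.600 kΩ.
So V_A = 9.30 × 0.5852 = 5.443 mV.
Then the unloaded second divider: V_B = V_A × R4/(R3+R4) = 5.443 × 0.9527 = 5.185 mV.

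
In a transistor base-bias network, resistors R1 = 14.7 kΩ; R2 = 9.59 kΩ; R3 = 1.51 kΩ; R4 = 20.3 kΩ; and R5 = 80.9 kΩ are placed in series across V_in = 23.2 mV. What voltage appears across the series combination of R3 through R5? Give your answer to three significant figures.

ΣR = 14.7 + 9.59 + 1.51 + 20.3 + 80.9 = 127.0 kΩ.
R_{R3..R5} = 1.51 + 20.3 + 80.9 = 102.7 kΩ.
V = V_in · R/ΣR = 23.2 × 0.8087 = 18.76 mV.

V ≈ 18.8 mV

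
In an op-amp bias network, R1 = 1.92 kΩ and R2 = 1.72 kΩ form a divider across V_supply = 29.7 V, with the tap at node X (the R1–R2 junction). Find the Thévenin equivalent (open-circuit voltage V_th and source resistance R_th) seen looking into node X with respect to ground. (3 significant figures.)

V_th ≈ 14.0 V, R_th ≈ 0.907 kΩ

With X open, the divider is unloaded: V_th = 29.7 × 1.72/3.640 = 14.03 V.
With V_supply suppressed (replaced by a short), R_th = R1 ‖ R2 = (1.920 × 1.72)/(1.920 + 1.72) = 0.9073 kΩ.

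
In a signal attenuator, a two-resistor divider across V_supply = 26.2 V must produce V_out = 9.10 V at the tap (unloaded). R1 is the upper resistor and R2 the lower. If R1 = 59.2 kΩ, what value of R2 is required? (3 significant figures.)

The divider ratio is R2/(R1+R2) = 9.10/26.2 = 0.3473.
R2 = R1 · 0.3473/(1 − 0.3473) = 31.50 kΩ.

R2 ≈ 31.5 kΩ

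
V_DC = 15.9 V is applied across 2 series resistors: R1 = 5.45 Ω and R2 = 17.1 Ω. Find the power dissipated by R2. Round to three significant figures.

Series current I = V_DC/ΣR = 15.9/22.55 = 0.7051 A.
P = I²R = 0.4972 × 17.1 = 8.502 W.

P ≈ 8.50 W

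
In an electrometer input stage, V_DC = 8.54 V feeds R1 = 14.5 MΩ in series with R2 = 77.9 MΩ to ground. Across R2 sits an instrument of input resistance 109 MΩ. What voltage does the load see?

V_out ≈ 6.47 V

First combine the lower leg with the load: R2 ‖ R_L = 45.43 MΩ.
Then V_out = V_DC · R2'/(R1 + R2') = 8.54 × 45.43/59.93 = 6.474 V.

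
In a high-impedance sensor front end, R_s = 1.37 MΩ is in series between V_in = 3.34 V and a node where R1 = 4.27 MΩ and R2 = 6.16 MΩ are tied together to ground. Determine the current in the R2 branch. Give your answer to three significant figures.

Parallel bank: R_p = 1/(1/4.27 + 1/6.16) = 2.522 MΩ.
V_A = 3.34 × 2.522/3.892 = 2.164 V.
Branch current I = V_A/R2 = 2.164/6.16 = 0.3513 µA.

I ≈ 0.351 µA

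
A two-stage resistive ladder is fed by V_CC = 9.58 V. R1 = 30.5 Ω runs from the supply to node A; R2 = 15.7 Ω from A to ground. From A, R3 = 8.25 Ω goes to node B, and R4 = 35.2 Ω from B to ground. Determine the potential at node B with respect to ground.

The second stage (R3 + R4 = 43.45 Ω) loads node A in parallel with R2.
Effective lower resistance at A: R2 ‖ 43.45 = 11.53 Ω.
V_A = 9.58 × 11.53/(30.5 + 11.53) = 2.629 V.
Then the unloaded second divider: V_B = V_A × R4/(R3+R4) = 2.629 × 0.8101 = 2.129 V.

V_B ≈ 2.13 V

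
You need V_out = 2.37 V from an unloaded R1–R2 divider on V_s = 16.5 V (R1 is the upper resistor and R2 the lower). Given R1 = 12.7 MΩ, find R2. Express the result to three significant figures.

The divider ratio is R2/(R1+R2) = 2.37/16.5 = 0.1436.
So R2 = R1 · V_out/(V_s − V_out) = 12.7 × 2.37/(16.5 − 2.37) = 12.7 × 0.1677 = 2.130 MΩ.

R2 ≈ 2.13 MΩ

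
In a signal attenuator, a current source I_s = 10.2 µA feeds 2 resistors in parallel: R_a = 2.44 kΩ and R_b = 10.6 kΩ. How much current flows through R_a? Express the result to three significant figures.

I ≈ 8.29 µA

Two-branch current divider: I_k = I_s · R_other/(R_1 + R_2).
So I = 10.2 × 10.6/13.04 = 8.291 µA.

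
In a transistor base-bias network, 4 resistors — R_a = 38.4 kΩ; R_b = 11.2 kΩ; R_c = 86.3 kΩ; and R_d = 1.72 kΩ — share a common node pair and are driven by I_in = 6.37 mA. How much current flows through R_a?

Total conductance ΣG = 1/38.4 + 1/11.2 + 1/86.3 + 1/1.72 = 0.7083 (units of 1/kΩ).
By the current-divider rule, I = I_in · G_k/ΣG = 6.37 × 0.03677 = 0.2342 mA.

I ≈ 0.234 mA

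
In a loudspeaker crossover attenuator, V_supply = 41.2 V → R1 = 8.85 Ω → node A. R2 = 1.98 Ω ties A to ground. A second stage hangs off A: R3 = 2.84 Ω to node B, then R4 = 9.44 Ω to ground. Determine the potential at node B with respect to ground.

V_B ≈ 5.12 V

The second stage (R3 + R4 = 12.28 Ω) loads node A in parallel with R2.
R2 ‖ (R3+R4) = 1.705 Ω.
V_A = 41.2 × 1.705/(8.85 + 1.705) = 6.655 V.
Stage 2 is unloaded, so V_B = V_A · R4/(R3+R4) = 6.655 × 9.44/12.28 = 5.116 V.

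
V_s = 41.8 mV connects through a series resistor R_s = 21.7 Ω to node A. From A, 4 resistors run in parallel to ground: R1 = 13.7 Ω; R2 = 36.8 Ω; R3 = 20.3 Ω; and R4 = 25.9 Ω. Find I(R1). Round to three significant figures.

Equivalent of the parallel group: R_p = 5.318 Ω.
Node voltage V_A = V_s · R_p/(R_s + R_p) = 41.8 × 0.1968 = 8.228 mV.
I(R1) = V_A / R1 = 8.228/13.7 = 0.6006 mA.

I ≈ 0.601 mA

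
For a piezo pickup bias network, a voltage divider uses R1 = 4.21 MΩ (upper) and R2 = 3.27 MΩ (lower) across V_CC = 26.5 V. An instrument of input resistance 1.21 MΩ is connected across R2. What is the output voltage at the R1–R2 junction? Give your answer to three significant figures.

V_out ≈ 4.60 V

First combine the lower leg with the load: R2 ‖ R_L = 0.8832 MΩ.
Voltage divider with the loaded lower leg: V_out = 26.5 × 0.8832/(4.21 + 0.8832) = 26.5 × 0.1734 = 4.595 V.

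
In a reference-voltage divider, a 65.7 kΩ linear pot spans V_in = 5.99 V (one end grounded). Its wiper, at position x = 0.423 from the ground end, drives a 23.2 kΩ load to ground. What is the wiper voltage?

The pot divides into 37.91 kΩ above the wiper and 27.79 kΩ below.
Lower segment in parallel with the load: 27.79 ‖ 23.2 = 12.64 kΩ.
Loaded-divider output: V_out = 5.99 × 0.2501 = 1.498 V.

V_out ≈ 1.50 V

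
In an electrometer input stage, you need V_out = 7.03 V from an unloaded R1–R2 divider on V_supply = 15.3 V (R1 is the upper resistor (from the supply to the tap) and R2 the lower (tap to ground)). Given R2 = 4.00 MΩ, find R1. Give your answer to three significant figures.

Required fraction k = V_out/V_supply = 0.4595.
So R1 = R2 · (V_supply/V_out − 1) = 4.00 × (15.3/7.03 − 1) = 4.00 × 1.176 = 4.706 MΩ.

R1 ≈ 4.71 MΩ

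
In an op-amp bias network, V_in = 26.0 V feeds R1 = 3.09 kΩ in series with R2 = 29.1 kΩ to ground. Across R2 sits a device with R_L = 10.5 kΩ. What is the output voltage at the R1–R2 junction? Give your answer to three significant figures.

V_out ≈ 18.6 V

First combine the lower leg with the load: R2 ‖ R_L = 7.716 kΩ.
Voltage divider with the loaded lower leg: V_out = 26.0 × 7.716/(3.09 + 7.716) = 26.0 × 0.7140 = 18.57 V.
(Unloaded it would be 23.5 V; the load pulls it down.)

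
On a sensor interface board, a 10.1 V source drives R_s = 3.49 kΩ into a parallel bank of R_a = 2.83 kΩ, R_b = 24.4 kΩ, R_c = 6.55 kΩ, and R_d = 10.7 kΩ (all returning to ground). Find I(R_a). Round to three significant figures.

I ≈ 1.10 mA

Equivalent of the parallel group: R_p = 1.561 kΩ.
Node voltage V_A = V_supply · R_p/(R_s + R_p) = 10.1 × 0.3091 = 3.122 V.
I(R_a) = V_A / R_a = 3.122/2.83 = 1.103 mA.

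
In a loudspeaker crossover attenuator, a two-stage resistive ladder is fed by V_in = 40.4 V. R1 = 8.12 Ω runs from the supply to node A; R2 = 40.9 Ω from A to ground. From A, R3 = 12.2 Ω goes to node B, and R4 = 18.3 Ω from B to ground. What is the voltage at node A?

Node A sees R2 in parallel with the series input of stage 2, R3 + R4 = 30.50 Ω.
R2 ‖ (R3+R4) = 17.47 Ω.
So V_A = 40.4 × 0.6827 = 27.58 V.

V_A ≈ 27.6 V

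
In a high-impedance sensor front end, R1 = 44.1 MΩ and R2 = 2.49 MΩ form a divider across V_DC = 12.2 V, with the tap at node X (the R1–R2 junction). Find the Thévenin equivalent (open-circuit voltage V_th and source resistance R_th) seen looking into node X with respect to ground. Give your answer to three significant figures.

V_th is the unloaded tap voltage: V_DC · R2/(R1+R2) = 12.2 × 0.05344 = 0.6520 V.
Looking into X with the source shorted: R_th = R1·R2/(R1+R2) = 44.10 × 2.49/46.59 = 2.357 MΩ.

V_th ≈ 0.652 V, R_th ≈ 2.36 MΩ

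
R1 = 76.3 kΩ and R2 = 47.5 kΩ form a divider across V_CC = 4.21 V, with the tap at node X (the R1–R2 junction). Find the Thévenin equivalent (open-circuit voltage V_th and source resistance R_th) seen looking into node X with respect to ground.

V_th ≈ 1.62 V, R_th ≈ 29.3 kΩ

Open-circuit (no load on X): V_th = V_CC · R2/(R1 + R2) = 4.21 × 47.5/(76.30 + 47.5) = 1.615 V.
With V_CC suppressed (replaced by a short), R_th = R1 ‖ R2 = (76.30 × 47.5)/(76.30 + 47.5) = 29.28 kΩ.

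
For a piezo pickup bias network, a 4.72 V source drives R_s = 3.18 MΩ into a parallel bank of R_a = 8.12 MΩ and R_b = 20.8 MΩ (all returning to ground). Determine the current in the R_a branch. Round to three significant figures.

Parallel bank: R_p = 1/(1/8.12 + 1/20.8) = 5.840 MΩ.
Node voltage V_A = V_in · R_p/(R_s + R_p) = 4.72 × 0.6475 = 3.056 V.
I(R_a) = V_A / R_a = 3.056/8.12 = 0.3764 µA.
(Check via current divider: I_total = 0.5233 µA; share G_k/ΣG = 0.7192 → same result.)

I ≈ 0.376 µA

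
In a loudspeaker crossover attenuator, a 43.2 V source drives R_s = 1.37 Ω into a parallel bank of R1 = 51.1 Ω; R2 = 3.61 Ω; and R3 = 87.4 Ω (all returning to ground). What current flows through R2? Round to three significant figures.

Parallel bank: R_p = 1/(1/51.1 + 1/3.61 + 1/87.4) = 3.247 Ω.
Node voltage V_A = V_supply · R_p/(R_s + R_p) = 43.2 × 0.7032 = 30.38 V.
Branch current I = V_A/R2 = 30.38/3.61 = 8.416 A.

I ≈ 8.42 A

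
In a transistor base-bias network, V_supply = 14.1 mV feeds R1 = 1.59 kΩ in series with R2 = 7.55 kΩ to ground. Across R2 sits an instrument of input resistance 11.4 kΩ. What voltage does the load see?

V_out ≈ 10.4 mV

The load sits in parallel with R2, giving an effective lower resistance R2' = R2·R_L/(R2+R_L) = 4.542 kΩ.
Then V_out = V_supply · R2'/(R1 + R2') = 14.1 × 4.542/6.132 = 10.44 mV.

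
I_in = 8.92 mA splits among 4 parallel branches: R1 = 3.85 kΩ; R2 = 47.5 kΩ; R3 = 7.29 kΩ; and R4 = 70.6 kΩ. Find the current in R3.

ΣG = 1/3.85 + 1/47.5 + 1/7.29 + 1/70.6 = 0.4321.
Current divider: I(R3) = I_in · G_k/ΣG = 8.92 × (0.1372/0.4321) = 8.92 × 0.3174 = 2.832 mA.

I ≈ 2.83 mA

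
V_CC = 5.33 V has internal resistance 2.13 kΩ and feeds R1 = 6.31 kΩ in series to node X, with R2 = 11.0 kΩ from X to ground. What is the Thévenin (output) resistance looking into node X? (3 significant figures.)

R_th ≈ 4.78 kΩ

R1' = 2.13 + 6.31 = 8.440 kΩ (source resistance + R1).
With V_CC suppressed (replaced by a short), R_th = R1' ‖ R2 = (8.440 × 11.0)/(8.440 + 11.0) = 4.776 kΩ.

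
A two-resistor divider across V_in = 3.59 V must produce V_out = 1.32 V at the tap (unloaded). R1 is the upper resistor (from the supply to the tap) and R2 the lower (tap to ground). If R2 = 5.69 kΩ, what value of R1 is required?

R1 ≈ 9.79 kΩ

V_out/V_in = R2/(R1+R2) = 0.3677.
Rearranging, R1 = R2·(1−k)/k = 5.69 × 1.720 = 9.785 kΩ.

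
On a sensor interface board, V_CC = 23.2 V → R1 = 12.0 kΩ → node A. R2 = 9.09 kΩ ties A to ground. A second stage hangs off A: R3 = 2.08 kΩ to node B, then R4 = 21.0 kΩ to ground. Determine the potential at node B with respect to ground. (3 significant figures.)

Looking into the second stage from A: R3 + R4 = 23.08 kΩ appears in parallel with R2.
R2 ‖ (R3+R4) = 6.522 kΩ.
V_A = 23.2 × 6.522/(12.0 + 6.522) = 8.169 V.
Stage 2 is unloaded, so V_B = V_A · R4/(R3+R4) = 8.169 × 21.0/23.08 = 7.433 V.

V_B ≈ 7.43 V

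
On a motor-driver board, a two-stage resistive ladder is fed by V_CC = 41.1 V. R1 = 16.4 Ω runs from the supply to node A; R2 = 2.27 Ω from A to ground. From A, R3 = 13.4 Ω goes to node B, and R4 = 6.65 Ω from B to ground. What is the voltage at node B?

The second stage (R3 + R4 = 20.05 Ω) loads node A in parallel with R2.
Effective lower resistance at A: R2 ‖ 20.05 = 2.039 Ω.
So V_A = 41.1 × 0.1106 = 4.545 V.
Stage 2 is unloaded, so V_B = V_A · R4/(R3+R4) = 4.545 × 6.65/20.05 = 1.507 V.

V_B ≈ 1.51 V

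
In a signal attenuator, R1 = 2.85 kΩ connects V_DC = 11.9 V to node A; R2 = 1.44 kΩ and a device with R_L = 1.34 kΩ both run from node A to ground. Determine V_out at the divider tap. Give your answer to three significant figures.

The load sits in parallel with R2, giving an effective lower resistance R2' = R2·R_L/(R2+R_L) = 0.6941 kΩ.
Voltage divider with the loaded lower leg: V_out = 11.9 × 0.6941/(2.85 + 0.6941) = 11.9 × 0.1958 = 2.331 V.

V_out ≈ 2.33 V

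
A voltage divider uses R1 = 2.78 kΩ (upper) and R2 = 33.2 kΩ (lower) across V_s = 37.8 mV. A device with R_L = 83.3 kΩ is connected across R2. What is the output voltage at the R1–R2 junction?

R2 ‖ R_L = (33.2 × 83.3)/(33.2 + 83.3) = 23.74 kΩ.
Now apply the divider: V_out = 37.8 × 0.8952 = 33.84 mV.

V_out ≈ 33.8 mV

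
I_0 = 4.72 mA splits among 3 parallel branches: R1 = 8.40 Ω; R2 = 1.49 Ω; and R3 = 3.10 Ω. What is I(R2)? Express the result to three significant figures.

ΣG = 1/8.40 + 1/1.49 + 1/3.10 = 1.113.
By the current-divider rule, I = I_0 · G_k/ΣG = 4.72 × 0.6031 = 2.847 mA.

I ≈ 2.85 mA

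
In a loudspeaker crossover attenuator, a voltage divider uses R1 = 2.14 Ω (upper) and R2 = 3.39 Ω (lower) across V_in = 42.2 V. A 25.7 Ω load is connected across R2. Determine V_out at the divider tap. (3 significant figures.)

The load sits in parallel with R2, giving an effective lower resistance R2' = R2·R_L/(R2+R_L) = 2.995 Ω.
Then V_out = V_in · R2'/(R1 + R2') = 42.2 × 2.995/5.135 = 24.61 V.

V_out ≈ 24.6 V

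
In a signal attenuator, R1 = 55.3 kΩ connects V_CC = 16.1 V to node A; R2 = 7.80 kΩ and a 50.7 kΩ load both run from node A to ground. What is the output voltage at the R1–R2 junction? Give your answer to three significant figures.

V_out ≈ 1.75 V

R2 ‖ R_L = (7.80 × 50.7)/(7.80 + 50.7) = 6.760 kΩ.
Now apply the divider: V_out = 16.1 × 0.1089 = 1.754 V.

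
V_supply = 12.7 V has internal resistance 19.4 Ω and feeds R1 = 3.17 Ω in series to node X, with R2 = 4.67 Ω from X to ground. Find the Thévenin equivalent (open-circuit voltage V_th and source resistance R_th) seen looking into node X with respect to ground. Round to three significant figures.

V_th ≈ 2.18 V, R_th ≈ 3.87 Ω

R1' = 19.4 + 3.17 = 22.57 Ω (source resistance + R1).
Open-circuit (no load on X): V_th = V_supply · R2/(R1' + R2) = 12.7 × 4.67/(22.57 + 4.67) = 2.177 V.
Zeroing V_supply shorts the top of R1' to ground, so R_th = R1' ‖ R2 = 3.869 Ω.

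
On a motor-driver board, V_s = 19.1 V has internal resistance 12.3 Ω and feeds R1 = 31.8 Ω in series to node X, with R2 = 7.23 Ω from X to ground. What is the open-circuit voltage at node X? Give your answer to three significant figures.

V_th ≈ 2.69 V

R1' = 12.3 + 31.8 = 44.10 Ω (source resistance + R1).
V_th is the unloaded tap voltage: V_s · R2/(R1'+R2) = 19.1 × 0.1409 = 2.690 V.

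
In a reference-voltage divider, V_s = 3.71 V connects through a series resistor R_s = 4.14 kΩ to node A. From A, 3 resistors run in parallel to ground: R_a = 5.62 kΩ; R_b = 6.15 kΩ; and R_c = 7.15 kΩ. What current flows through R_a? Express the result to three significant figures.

I ≈ 0.221 mA

Parallel bank: R_p = 1/(1/5.62 + 1/6.15 + 1/7.15) = 2.082 kΩ.
Node voltage V_A = V_s · R_p/(R_s + R_p) = 3.71 × 0.3346 = 1.241 V.
Branch current I = V_A/R_a = 1.241/5.62 = 0.2209 mA.
(Equivalently: I_total = 0.5963 mA, then current-divider fraction G_k/ΣG = 0.3704.)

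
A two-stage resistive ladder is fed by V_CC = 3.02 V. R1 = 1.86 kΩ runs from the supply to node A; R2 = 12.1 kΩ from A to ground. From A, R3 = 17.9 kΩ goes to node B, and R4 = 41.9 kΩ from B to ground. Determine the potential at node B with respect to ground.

V_B ≈ 1.79 V

Looking into the second stage from A: R3 + R4 = 59.80 kΩ appears in parallel with R2.
R2 ‖ (R3+R4) = 10.06 kΩ.
First divider: V_A = V_CC · 10.06/(1.86 + 10.06) = 2.549 V.
Then the unloaded second divider: V_B = V_A × R4/(R3+R4) = 2.549 × 0.7007 = 1.786 V.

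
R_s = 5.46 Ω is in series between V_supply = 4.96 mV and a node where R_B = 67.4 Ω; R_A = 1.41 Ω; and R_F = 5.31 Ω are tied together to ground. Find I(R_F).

I ≈ 0.156 mA

Combine the parallel branches: R_p = (1/67.4 + 1/1.41 + 1/5.31)⁻¹ = 1.096 Ω.
Node voltage V_A = V_supply · R_p/(R_s + R_p) = 4.96 × 0.1672 = 0.8292 mV.
Branch current I = V_A/R_F = 0.8292/5.31 = 0.1562 mA.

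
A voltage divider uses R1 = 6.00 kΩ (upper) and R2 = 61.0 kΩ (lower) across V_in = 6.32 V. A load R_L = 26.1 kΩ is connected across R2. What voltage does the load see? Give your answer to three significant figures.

V_out ≈ 4.76 V

R2 ‖ R_L = (61.0 × 26.1)/(61.0 + 26.1) = 18.28 kΩ.
Voltage divider with the loaded lower leg: V_out = 6.32 × 18.28/(6.00 + 18.28) = 6.32 × 0.7529 = 4.758 V.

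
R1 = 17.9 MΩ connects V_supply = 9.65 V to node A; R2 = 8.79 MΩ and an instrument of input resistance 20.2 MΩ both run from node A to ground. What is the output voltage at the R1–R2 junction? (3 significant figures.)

First combine the lower leg with the load: R2 ‖ R_L = 6.125 MΩ.
Now apply the divider: V_out = 9.65 × 0.2549 = 2.460 V.

V_out ≈ 2.46 V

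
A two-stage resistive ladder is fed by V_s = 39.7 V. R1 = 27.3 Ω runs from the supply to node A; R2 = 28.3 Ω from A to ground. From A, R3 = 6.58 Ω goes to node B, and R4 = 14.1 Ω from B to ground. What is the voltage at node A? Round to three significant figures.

The second stage (R3 + R4 = 20.68 Ω) loads node A in parallel with R2.
Effective lower resistance at A: R2 ‖ 20.68 = 11.95 Ω.
First divider: V_A = V_s · 11.95/(27.3 + 11.95) = 12.09 V.

V_A ≈ 12.1 V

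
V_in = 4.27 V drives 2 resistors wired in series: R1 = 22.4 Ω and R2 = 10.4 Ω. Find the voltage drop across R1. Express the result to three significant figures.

ΣR = 22.4 + 10.4 = 32.80 Ω.
V = V_in · R/ΣR = 4.27 × 0.6829 = 2.916 V.

V ≈ 2.92 V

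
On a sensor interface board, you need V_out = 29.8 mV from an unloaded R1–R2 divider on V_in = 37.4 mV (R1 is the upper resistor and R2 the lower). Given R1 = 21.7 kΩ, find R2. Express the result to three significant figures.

Required fraction k = V_out/V_in = 0.7968.
So R2 = R1 · V_out/(V_in − V_out) = 21.7 × 29.8/(37.4 − 29.8) = 21.7 × 3.921 = 85.09 kΩ.

R2 ≈ 85.1 kΩ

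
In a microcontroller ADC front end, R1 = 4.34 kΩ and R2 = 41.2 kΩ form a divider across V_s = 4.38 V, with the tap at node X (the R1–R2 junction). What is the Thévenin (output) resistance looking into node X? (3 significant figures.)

Zeroing V_s shorts the top of R1 to ground, so R_th = R1 ‖ R2 = 3.926 kΩ.

R_th ≈ 3.93 kΩ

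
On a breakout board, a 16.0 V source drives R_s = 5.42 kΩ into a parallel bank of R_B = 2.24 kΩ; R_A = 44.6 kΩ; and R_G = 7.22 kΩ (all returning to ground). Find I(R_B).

I ≈ 1.66 mA

Equivalent of the parallel group: R_p = 1.646 kΩ.
V_A by voltage divider: V_A = 16.0 × 1.646/(5.42 + 1.646) = 3.728 V.
Branch current I = V_A/R_B = 3.728/2.24 = 1.664 mA.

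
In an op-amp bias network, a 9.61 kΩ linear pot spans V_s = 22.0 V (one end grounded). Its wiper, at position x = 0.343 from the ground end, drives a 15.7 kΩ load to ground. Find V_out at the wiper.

V_out ≈ 6.63 V

Split the track: R_lower = x·R_p = 3.296 kΩ, R_upper = (1−x)·R_p = 6.314 kΩ.
(x·R_p) ‖ R_L = 2.724 kΩ.
Then V_out = V_s · 2.724/(6.314 + 2.724) = 6.631 V.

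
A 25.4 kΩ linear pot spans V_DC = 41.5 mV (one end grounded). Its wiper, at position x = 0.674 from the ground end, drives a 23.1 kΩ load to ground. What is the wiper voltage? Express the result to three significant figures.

Lower segment x·R_p = 17.12 kΩ; upper segment (1−x)·R_p = 8.280 kΩ.
(x·R_p) ‖ R_L = 9.833 kΩ.
V_out = 41.5 × 9.833/(8.280 + 9.833) = 22.53 mV.

V_out ≈ 22.5 mV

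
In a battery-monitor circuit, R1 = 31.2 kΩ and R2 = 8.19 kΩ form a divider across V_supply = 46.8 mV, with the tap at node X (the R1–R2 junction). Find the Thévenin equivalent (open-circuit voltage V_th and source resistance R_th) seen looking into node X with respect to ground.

V_th ≈ 9.73 mV, R_th ≈ 6.49 kΩ

With X open, the divider is unloaded: V_th = 46.8 × 8.19/39.39 = 9.731 mV.
Zeroing V_supply shorts the top of R1 to ground, so R_th = R1 ‖ R2 = 6.487 kΩ.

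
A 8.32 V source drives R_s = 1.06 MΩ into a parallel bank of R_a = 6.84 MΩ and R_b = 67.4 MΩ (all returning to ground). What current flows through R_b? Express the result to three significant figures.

Combine the parallel branches: R_p = (1/6.84 + 1/67.4)⁻¹ = 6.210 MΩ.
V_A = 8.32 × 6.210/7.270 = 7.107 V.
Branch current I = V_A/R_b = 7.107/67.4 = 0.1054 µA.
(Equivalently: I_total = 1.144 µA, then current-divider fraction G_k/ΣG = 0.09213.)

I ≈ 0.105 µA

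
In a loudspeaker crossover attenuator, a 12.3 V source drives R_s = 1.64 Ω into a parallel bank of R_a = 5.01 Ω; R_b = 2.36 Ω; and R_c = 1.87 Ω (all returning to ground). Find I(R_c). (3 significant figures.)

Equivalent of the parallel group: R_p = 0.8635 Ω.
Node voltage V_A = V_CC · R_p/(R_s + R_p) = 12.3 × 0.3449 = 4.242 V.
I(R_c) = V_A / R_c = 4.242/1.87 = 2.269 A.

I ≈ 2.27 A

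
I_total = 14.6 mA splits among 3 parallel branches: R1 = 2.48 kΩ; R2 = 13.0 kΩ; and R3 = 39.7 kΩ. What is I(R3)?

ΣG = 1/2.48 + 1/13.0 + 1/39.7 = 0.5053.
By the current-divider rule, I = I_total · G_k/ΣG = 14.6 × 0.04985 = 0.7277 mA.

I ≈ 0.728 mA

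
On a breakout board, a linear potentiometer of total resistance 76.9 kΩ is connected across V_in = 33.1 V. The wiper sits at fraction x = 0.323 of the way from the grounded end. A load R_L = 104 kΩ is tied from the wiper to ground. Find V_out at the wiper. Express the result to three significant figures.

V_out ≈ 9.20 V

The pot divides into 52.06 kΩ above the wiper and 24.84 kΩ below.
(x·R_p) ‖ R_L = 20.05 kΩ.
Loaded-divider output: V_out = 33.1 × 0.2780 = 9.203 V.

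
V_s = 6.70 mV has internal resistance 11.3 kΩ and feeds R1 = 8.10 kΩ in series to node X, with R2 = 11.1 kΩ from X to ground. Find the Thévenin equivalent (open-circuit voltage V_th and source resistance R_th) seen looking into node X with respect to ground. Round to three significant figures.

V_th ≈ 2.44 mV, R_th ≈ 7.06 kΩ

R1' = 11.3 + 8.10 = 19.40 kΩ (source resistance + R1).
Open-circuit (no load on X): V_th = V_s · R2/(R1' + R2) = 6.70 × 11.1/(19.40 + 11.1) = 2.438 mV.
Zeroing V_s shorts the top of R1' to ground, so R_th = R1' ‖ R2 = 7.060 kΩ.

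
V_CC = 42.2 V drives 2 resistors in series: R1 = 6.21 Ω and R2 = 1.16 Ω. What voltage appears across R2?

V ≈ 6.64 V

Series total: ΣR = 6.21 + 1.16 = 7.370 Ω.
By the voltage-divider rule, V = 42.2 × 1.160/7.370 = 6.642 V.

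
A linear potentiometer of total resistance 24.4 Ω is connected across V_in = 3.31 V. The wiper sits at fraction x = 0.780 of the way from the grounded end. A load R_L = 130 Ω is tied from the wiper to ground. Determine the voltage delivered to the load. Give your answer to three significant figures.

V_out ≈ 2.50 V

Split the track: R_lower = x·R_p = 19.03 Ω, R_upper = (1−x)·R_p = 5.368 Ω.
R_L loads the lower segment: effective lower R = 16.60 Ω.
Then V_out = V_in · 16.60/(5.368 + 16.60) = 2.501 V.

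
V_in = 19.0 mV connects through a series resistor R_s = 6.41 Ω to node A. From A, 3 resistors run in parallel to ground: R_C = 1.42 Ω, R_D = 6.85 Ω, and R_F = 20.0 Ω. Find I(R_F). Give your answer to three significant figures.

I ≈ 0.140 mA

Equivalent of the parallel group: R_p = 1.111 Ω.
V_A by voltage divider: V_A = 19.0 × 1.111/(6.41 + 1.111) = 2.806 mV.
I(R_F) = V_A / R_F = 2.806/20.0 = 0.1403 mA.
(Check via current divider: I_total = 2.526 mA; share G_k/ΣG = 0.05554 → same result.)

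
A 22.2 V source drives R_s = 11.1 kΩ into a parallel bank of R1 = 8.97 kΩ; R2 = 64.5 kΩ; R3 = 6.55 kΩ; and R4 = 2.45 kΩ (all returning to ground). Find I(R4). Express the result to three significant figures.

Combine the parallel branches: R_p = (1/8.97 + 1/64.5 + 1/6.55 + 1/2.45)⁻¹ = 1.454 kΩ.
Node voltage V_A = V_s · R_p/(R_s + R_p) = 22.2 × 0.1158 = 2.571 V.
I(R4) = V_A / R4 = 2.571/2.45 = 1.049 mA.
(Check via current divider: I_total = 1.768 mA; share G_k/ΣG = 0.5934 → same result.)

I ≈ 1.05 mA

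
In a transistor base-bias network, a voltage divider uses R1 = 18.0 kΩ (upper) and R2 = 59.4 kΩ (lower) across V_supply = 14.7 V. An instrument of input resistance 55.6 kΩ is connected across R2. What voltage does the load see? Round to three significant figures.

V_out ≈ 9.04 V

R2 ‖ R_L = (59.4 × 55.6)/(59.4 + 55.6) = 28.72 kΩ.
Then V_out = V_supply · R2'/(R1 + R2') = 14.7 × 28.72/46.72 = 9.036 V.
(Unloaded it would be 11.3 V; the load pulls it down.)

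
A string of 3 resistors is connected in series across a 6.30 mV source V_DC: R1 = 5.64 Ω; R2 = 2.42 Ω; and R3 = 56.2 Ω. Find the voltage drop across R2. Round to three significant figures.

Series total: ΣR = 5.64 + 2.42 + 56.2 = 64.26 Ω.
By the voltage-divider rule, V = 6.30 × 2.420/64.26 = 0.2373 mV.

V ≈ 0.237 mV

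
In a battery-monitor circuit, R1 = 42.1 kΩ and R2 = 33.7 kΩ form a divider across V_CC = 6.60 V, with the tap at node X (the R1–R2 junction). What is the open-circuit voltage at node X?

V_th ≈ 2.93 V

V_th is the unloaded tap voltage: V_CC · R2/(R1+R2) = 6.60 × 0.4446 = 2.934 V.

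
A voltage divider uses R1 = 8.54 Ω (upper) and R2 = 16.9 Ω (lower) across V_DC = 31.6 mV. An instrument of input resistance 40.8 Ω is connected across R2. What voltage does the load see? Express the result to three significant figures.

V_out ≈ 18.4 mV

First combine the lower leg with the load: R2 ‖ R_L = 11.95 Ω.
Now apply the divider: V_out = 31.6 × 0.5832 = 18.43 mV.
(Unloaded it would be 21.0 mV; the load pulls it down.)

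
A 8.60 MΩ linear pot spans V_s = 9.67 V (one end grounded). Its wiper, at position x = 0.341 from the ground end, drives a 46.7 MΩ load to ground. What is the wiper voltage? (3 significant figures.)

V_out ≈ 3.17 V

Lower segment x·R_p = 2.933 MΩ; upper segment (1−x)·R_p = 5.667 MΩ.
Lower segment in parallel with the load: 2.933 ‖ 46.7 = 2.759 MΩ.
Then V_out = V_s · 2.759/(5.667 + 2.759) = 3.166 V.
(Unloaded: V_out = x·V_s = 3.30 V.)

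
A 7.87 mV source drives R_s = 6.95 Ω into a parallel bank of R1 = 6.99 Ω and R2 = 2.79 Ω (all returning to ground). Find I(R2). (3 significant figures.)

Combine the parallel branches: R_p = (1/6.99 + 1/2.79)⁻¹ = 1.994 Ω.
Node voltage V_A = V_in · R_p/(R_s + R_p) = 7.87 × 0.2229 = 1.755 mV.
Branch current I = V_A/R2 = 1.755/2.79 = 0.6289 mA.

I ≈ 0.629 mA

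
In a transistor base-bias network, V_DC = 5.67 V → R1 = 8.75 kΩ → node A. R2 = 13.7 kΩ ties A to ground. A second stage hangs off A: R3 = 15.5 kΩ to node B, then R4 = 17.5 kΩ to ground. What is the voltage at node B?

V_B ≈ 1.58 V

Looking into the second stage from A: R3 + R4 = 33.00 kΩ appears in parallel with R2.
Effective lower resistance at A: R2 ‖ 33.00 = 9.681 kΩ.
First divider: V_A = V_DC · 9.681/(8.75 + 9.681) = 2.978 V.
V_B = V_A × 0.5303 = 1.579 V.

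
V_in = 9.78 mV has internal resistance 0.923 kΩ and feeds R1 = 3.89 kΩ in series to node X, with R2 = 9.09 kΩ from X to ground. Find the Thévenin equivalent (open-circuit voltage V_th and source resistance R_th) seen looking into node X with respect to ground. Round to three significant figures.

R1' = 0.923 + 3.89 = 4.813 kΩ (source resistance + R1).
With X open, the divider is unloaded: V_th = 9.78 × 9.09/13.90 = 6.394 mV.
Zeroing V_in shorts the top of R1' to ground, so R_th = R1' ‖ R2 = 3.147 kΩ.

V_th ≈ 6.39 mV, R_th ≈ 3.15 kΩ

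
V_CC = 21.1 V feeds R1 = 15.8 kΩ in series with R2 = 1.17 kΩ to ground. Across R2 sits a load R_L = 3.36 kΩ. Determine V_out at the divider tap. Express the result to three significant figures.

R2 ‖ R_L = (1.17 × 3.36)/(1.17 + 3.36) = 0.8678 kΩ.
Then V_out = V_CC · R2'/(R1 + R2') = 21.1 × 0.8678/16.67 = 1.099 V.
(Unloaded it would be 1.45 V; the load pulls it down.)

V_out ≈ 1.10 V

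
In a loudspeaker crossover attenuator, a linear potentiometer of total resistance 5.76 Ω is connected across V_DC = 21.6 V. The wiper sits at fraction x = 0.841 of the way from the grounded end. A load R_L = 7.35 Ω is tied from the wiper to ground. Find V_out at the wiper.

V_out ≈ 16.4 V

Split the track: R_lower = x·R_p = 4.844 Ω, R_upper = (1−x)·R_p = 0.9158 Ω.
R_L loads the lower segment: effective lower R = 2.920 Ω.
Then V_out = V_DC · 2.920/(0.9158 + 2.920) = 16.44 V.
(Unloaded: V_out = x·V_DC = 18.2 V.)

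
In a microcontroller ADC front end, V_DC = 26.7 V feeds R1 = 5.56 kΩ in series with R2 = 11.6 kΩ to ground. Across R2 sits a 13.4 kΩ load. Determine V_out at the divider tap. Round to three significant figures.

V_out ≈ 14.1 V

First combine the lower leg with the load: R2 ‖ R_L = 6.218 kΩ.
Voltage divider with the loaded lower leg: V_out = 26.7 × 6.218/(5.56 + 6.218) = 26.7 × 0.5279 = 14.10 V.
(Unloaded it would be 18.0 V; the load pulls it down.)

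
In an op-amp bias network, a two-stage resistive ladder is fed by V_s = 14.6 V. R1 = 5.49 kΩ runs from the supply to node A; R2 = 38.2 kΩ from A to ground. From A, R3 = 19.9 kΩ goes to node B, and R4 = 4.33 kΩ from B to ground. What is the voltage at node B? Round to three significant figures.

Looking into the second stage from A: R3 + R4 = 24.23 kΩ appears in parallel with R2.
R2 ‖ (R3+R4) = 14.83 kΩ.
So V_A = 14.6 × 0.7298 = 10.65 V.
Stage 2 is unloaded, so V_B = V_A · R4/(R3+R4) = 10.65 × 4.33/24.23 = 1.904 V.

V_B ≈ 1.90 V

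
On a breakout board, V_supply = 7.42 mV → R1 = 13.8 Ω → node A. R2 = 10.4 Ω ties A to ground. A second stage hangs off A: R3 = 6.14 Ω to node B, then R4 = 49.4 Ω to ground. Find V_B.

V_B ≈ 2.56 mV

Looking into the second stage from A: R3 + R4 = 55.54 Ω appears in parallel with R2.
R2 ‖ (R3+R4) = 8.760 Ω.
First divider: V_A = V_supply · 8.760/(13.8 + 8.760) = 2.881 mV.
Stage 2 is unloaded, so V_B = V_A · R4/(R3+R4) = 2.881 × 49.4/55.54 = 2.563 mV.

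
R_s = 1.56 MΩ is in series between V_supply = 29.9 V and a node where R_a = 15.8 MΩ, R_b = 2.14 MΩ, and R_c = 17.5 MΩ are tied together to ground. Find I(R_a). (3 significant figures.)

I ≈ 0.987 µA

Equivalent of the parallel group: R_p = 1.701 MΩ.
V_A = 29.9 × 1.701/3.261 = 15.60 V.
I(R_a) = V_A / R_a = 15.60/15.8 = 0.9872 µA.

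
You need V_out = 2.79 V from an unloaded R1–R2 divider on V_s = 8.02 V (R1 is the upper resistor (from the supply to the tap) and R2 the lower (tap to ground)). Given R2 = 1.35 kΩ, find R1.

R1 ≈ 2.53 kΩ

The divider ratio is R2/(R1+R2) = 2.79/8.02 = 0.3479.
So R1 = R2 · (V_s/V_out − 1) = 1.35 × (8.02/2.79 − 1) = 1.35 × 1.875 = 2.531 kΩ.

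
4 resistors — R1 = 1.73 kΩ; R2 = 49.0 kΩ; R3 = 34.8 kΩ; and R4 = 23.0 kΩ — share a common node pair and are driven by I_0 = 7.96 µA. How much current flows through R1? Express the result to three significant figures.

ΣG = 1/1.73 + 1/49.0 + 1/34.8 + 1/23.0 = 0.6707.
Current divider: I(R1) = I_0 · G_k/ΣG = 7.96 × (0.5780/0.6707) = 7.96 × 0.8619 = 6.861 µA.

I ≈ 6.86 µA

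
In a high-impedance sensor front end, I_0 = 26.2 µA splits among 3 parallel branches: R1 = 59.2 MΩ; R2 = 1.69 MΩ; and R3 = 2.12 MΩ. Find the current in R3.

I ≈ 11.4 µA

Total conductance ΣG = 1/59.2 + 1/1.69 + 1/2.12 = 1.080 (units of 1/MΩ).
By the current-divider rule, I = I_0 · G_k/ΣG = 26.2 × 0.4366 = 11.44 µA.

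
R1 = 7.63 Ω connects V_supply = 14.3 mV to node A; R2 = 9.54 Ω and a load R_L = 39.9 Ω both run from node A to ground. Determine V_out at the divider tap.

V_out ≈ 7.18 mV

The load sits in parallel with R2, giving an effective lower resistance R2' = R2·R_L/(R2+R_L) = 7.699 Ω.
Then V_out = V_supply · R2'/(R1 + R2') = 14.3 × 7.699/15.33 = 7.182 mV.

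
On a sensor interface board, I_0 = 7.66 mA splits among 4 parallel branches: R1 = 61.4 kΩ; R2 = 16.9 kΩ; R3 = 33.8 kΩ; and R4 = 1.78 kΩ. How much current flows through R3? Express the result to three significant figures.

Conductances: ΣG = 1/61.4 + 1/16.9 + 1/33.8 + 1/1.78 = 0.6668 (1/kΩ).
By the current-divider rule, I = I_0 · G_k/ΣG = 7.66 × 0.04437 = 0.3399 mA.

I ≈ 0.340 mA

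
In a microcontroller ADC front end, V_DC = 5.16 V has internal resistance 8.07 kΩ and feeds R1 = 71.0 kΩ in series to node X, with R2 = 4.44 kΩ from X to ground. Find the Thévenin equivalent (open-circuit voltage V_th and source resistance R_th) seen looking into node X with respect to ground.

R1' = 8.07 + 71.0 = 79.07 kΩ (source resistance + R1).
V_th is the unloaded tap voltage: V_DC · R2/(R1'+R2) = 5.16 × 0.05317 = 0.2743 V.
Looking into X with the source shorted: R_th = R1'·R2/(R1'+R2) = 79.07 × 4.44/83.51 = 4.204 kΩ.

V_th ≈ 0.274 V, R_th ≈ 4.20 kΩ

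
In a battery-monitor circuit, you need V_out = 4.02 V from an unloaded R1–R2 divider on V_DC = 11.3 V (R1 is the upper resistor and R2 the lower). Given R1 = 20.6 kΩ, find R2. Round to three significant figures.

R2 ≈ 11.4 kΩ

The divider ratio is R2/(R1+R2) = 4.02/11.3 = 0.3558.
R2 = R1 · 0.3558/(1 − 0.3558) = 11.38 kΩ.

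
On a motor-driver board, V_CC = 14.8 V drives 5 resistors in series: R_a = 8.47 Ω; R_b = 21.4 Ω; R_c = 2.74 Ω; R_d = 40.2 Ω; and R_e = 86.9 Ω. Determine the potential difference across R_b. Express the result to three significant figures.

ΣR = 8.47 + 21.4 + 2.74 + 40.2 + 86.9 = 159.7 Ω.
V = V_CC · R/ΣR = 14.8 × 0.1340 = 1.983 V.

V ≈ 1.98 V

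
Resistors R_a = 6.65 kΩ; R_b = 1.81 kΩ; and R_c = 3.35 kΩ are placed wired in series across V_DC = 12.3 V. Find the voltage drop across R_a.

V ≈ 6.93 V

Total series resistance ΣR = 6.65 + 1.81 + 3.35 = 11.81 kΩ.
Voltage divider: V = V_DC · (6.650 / 11.81) = 12.3 × 0.5631 = 6.926 V.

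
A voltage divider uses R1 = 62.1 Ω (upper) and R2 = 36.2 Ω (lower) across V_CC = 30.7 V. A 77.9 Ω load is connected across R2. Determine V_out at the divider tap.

First combine the lower leg with the load: R2 ‖ R_L = 24.71 Ω.
Now apply the divider: V_out = 30.7 × 0.2847 = 8.740 V.

V_out ≈ 8.74 V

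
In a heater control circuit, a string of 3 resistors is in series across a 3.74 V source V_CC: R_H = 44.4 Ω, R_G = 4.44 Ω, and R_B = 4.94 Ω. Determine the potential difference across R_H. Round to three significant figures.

V ≈ 3.09 V

Series total: ΣR = 44.4 + 4.44 + 4.94 = 53.78 Ω.
By the voltage-divider rule, V = 3.74 × 44.40/53.78 = 3.088 V.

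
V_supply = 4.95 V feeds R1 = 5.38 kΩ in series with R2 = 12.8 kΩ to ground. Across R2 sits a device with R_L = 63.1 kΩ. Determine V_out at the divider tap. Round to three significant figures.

R2 ‖ R_L = (12.8 × 63.1)/(12.8 + 63.1) = 10.64 kΩ.
Now apply the divider: V_out = 4.95 × 0.6642 = 3.288 V.

V_out ≈ 3.29 V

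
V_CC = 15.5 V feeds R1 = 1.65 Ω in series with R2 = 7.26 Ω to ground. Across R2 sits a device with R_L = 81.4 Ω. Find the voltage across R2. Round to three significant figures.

V_out ≈ 12.4 V

The load sits in parallel with R2, giving an effective lower resistance R2' = R2·R_L/(R2+R_L) = 6.666 Ω.
Now apply the divider: V_out = 15.5 × 0.8016 = 12.42 V.
(Unloaded it would be 12.6 V; the load pulls it down.)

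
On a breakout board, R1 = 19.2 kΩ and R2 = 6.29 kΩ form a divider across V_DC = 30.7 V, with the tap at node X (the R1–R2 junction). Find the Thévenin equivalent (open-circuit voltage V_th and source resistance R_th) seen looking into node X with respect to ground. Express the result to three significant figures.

V_th ≈ 7.58 V, R_th ≈ 4.74 kΩ

V_th is the unloaded tap voltage: V_DC · R2/(R1+R2) = 30.7 × 0.2468 = 7.576 V.
Zeroing V_DC shorts the top of R1 to ground, so R_th = R1 ‖ R2 = 4.738 kΩ.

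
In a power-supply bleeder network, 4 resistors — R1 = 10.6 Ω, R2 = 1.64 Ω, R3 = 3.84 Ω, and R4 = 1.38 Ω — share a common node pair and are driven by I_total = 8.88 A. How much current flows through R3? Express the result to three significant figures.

I ≈ 1.37 A

ΣG = 1/10.6 + 1/1.64 + 1/3.84 + 1/1.38 = 1.689.
R3 takes the fraction G_k/ΣG = 0.2604/1.689 = 0.1542, so I = 8.88 × 0.1542 = 1.369 A.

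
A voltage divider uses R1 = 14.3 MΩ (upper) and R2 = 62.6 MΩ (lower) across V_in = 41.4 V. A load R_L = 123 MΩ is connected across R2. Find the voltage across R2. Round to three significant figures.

V_out ≈ 30.8 V

R2 ‖ R_L = (62.6 × 123)/(62.6 + 123) = 41.49 MΩ.
Voltage divider with the loaded lower leg: V_out = 41.4 × 41.49/(14.3 + 41.49) = 41.4 × 0.7437 = 30.79 V.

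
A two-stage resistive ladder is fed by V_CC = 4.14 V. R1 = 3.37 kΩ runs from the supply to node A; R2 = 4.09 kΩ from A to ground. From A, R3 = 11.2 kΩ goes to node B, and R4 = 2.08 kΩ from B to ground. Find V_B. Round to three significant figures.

V_B ≈ 0.312 V

Looking into the second stage from A: R3 + R4 = 13.28 kΩ appears in parallel with R2.
R2 ‖ (R3+R4) = 3.127 kΩ.
So V_A = 4.14 × 0.4813 = 1.993 V.
Stage 2 is unloaded, so V_B = V_A · R4/(R3+R4) = 1.993 × 2.08/13.28 = 0.3121 V.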